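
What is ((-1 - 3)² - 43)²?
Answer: 729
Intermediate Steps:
((-1 - 3)² - 43)² = ((-4)² - 43)² = (16 - 43)² = (-27)² = 729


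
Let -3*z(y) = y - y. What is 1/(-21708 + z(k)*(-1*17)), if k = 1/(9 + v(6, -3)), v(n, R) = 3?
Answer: -1/21708 ≈ -4.6066e-5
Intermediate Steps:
k = 1/12 (k = 1/(9 + 3) = 1/12 ≈ 0.083333)
z(y) = 0 (z(y) = -(y - y)/3 = -⅓*0 = 0)
1/(-21708 + z(k)*(-1*17)) = 1/(-21708 + 0*(-1*17)) = 1/(-21708 + 0*(-17)) = 1/(-21708 + 0) = 1/(-21708) = -1/21708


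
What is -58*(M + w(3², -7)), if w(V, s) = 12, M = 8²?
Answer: -4408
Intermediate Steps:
M = 64
-58*(M + w(3², -7)) = -58*(64 + 12) = -58*76 = -4408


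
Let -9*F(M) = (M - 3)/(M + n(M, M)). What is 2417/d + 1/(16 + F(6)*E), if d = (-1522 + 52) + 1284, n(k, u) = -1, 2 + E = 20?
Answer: -44482/3441 ≈ -12.927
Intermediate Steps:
E = 18 (E = -2 + 20 = 18)
F(M) = -(-3 + M)/(9*(-1 + M)) (F(M) = -(M - 3)/(9*(M - 1)) = -(-3 + M)/(9*(-1 + M)))
d = -186 (d = -1470 + 1284 = -186)
2417/d + 1/(16 + F(6)*E) = 2417/(-186) + 1/(16 + ((3 - 1*6)/(9*(-1 + 6)))*18) = 2417*(-1/186) + 1/(16 + ((⅑)*(3 - 6)/5)*18) = -2417/186 + 1/(16 + ((⅑)*(⅕)*(-3))*18) = -2417/186 + 1/(16 - 1/15*18) = -2417/186 + 1/(16 - 6/5) = -2417/186 + 1/(74/5) = -2417/186 + 5/74 = -44482/3441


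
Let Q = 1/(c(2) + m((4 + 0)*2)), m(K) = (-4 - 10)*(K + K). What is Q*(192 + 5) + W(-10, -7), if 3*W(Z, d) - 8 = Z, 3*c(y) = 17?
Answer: -3083/1965 ≈ -1.5690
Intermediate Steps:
c(y) = 17/3 (c(y) = (1/3)*17 = 17/3)
m(K) = -28*K
W(Z, d) = 8/3 + Z/3
Q = -3/655 (Q = 1/(17/3 - 28*(4 + 0)*2) = 1/(17/3 - 112*2) = 1/(17/3 - 28*8) = 1/(17/3 - 224) = 1/(-655/3) = -3/655 ≈ -0.0045802)
Q*(192 + 5) + W(-10, -7) = -3*(192 + 5)/655 + (8/3 + (1/3)*(-10)) = -3/655*197 + (8/3 - 10/3) = -591/655 - 2/3 = -3083/1965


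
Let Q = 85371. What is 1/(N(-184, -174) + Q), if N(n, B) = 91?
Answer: 1/85462 ≈ 1.1701e-5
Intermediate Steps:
1/(N(-184, -174) + Q) = 1/(91 + 85371) = 1/85462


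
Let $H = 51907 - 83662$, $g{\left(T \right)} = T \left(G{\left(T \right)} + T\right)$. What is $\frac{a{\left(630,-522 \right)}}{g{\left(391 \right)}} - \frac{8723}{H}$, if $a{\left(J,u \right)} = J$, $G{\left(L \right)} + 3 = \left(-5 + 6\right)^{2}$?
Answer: $\frac{1346765227}{4829903745} \approx 0.27884$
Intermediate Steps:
$G{\left(L \right)} = -2$ ($G{\left(L \right)} = -3 + \left(-5 + 6\right)^{2} = -3 + 1^{2} = -3 + 1 = -2$)
$g{\left(T \right)} = T \left(-2 + T\right)$
$H = -31755$ ($H = 51907 - 83662 = -31755$)
$\frac{a{\left(630,-522 \right)}}{g{\left(391 \right)}} - \frac{8723}{H} = \frac{630}{391 \left(-2 + 391\right)} - \frac{8723}{-31755} = \frac{630}{391 \cdot 389} - - \frac{8723}{31755} = \frac{630}{152099} + \frac{8723}{31755} = \frac{1346765227}{4829903745}$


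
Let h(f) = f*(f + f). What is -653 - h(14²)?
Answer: -77485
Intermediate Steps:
h(f) = 2*f² (h(f) = f*(2*f) = 2*f²)
-653 - h(14²) = -653 - 2*(14²)² = -653 - 2*196² = -653 - 2*38416 = -653 - 1*76832 = -653 - 76832 = -77485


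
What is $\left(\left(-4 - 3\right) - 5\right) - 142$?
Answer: $-154$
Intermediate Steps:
$\left(\left(-4 - 3\right) - 5\right) - 142 = \left(-7 - 5\right) - 142 = -12 - 142 = -154$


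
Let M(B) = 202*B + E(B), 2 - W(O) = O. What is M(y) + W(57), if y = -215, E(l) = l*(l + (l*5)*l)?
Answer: -49689135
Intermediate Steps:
E(l) = l*(l + 5*l²) (E(l) = l*(l + (5*l)*l) = l*(l + 5*l²))
W(O) = 2 - O
M(B) = 202*B + B²*(1 + 5*B)
M(y) + W(57) = -215*(202 - 215*(1 + 5*(-215))) + (2 - 1*57) = -215*(202 - 215*(1 - 1075)) + (2 - 57) = -215*(202 - 215*(-1074)) - 55 = -215*(202 + 230910) - 55 = -215*231112 - 55 = -49689080 - 55 = -49689135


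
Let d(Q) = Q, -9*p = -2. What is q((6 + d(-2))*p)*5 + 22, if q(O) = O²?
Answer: 2102/81 ≈ 25.951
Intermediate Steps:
p = 2/9 (p = -⅑*(-2) = 2/9 ≈ 0.22222)
q((6 + d(-2))*p)*5 + 22 = ((6 - 2)*(2/9))²*5 + 22 = (4*(2/9))²*5 + 22 = (8/9)²*5 + 22 = (64/81)*5 + 22 = 320/81 + 22 = 2102/81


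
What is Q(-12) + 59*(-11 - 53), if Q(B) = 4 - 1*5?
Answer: -3777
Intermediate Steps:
Q(B) = -1 (Q(B) = 4 - 5 = -1)
Q(-12) + 59*(-11 - 53) = -1 + 59*(-11 - 53) = -1 + 59*(-64) = -1 - 3776 = -3777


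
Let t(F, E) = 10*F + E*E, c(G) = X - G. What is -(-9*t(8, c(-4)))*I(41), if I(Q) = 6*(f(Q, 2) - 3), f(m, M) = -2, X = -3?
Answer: -21870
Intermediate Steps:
I(Q) = -30 (I(Q) = 6*(-2 - 3) = 6*(-5) = -30)
c(G) = -3 - G
t(F, E) = E² + 10*F (t(F, E) = 10*F + E² = E² + 10*F)
-(-9*t(8, c(-4)))*I(41) = -(-9*((-3 - 1*(-4))² + 10*8))*(-30) = -(-9*((-3 + 4)² + 80))*(-30) = -(-9*(1² + 80))*(-30) = -(-9*(1 + 80))*(-30) = -(-9*81)*(-30) = -(-729)*(-30) = -1*21870 = -21870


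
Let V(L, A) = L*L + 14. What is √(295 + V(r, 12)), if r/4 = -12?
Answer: √2613 ≈ 51.117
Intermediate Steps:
r = -48 (r = 4*(-12) = -48)
V(L, A) = 14 + L² (V(L, A) = L² + 14 = 14 + L²)
√(295 + V(r, 12)) = √(295 + (14 + (-48)²)) = √(295 + (14 + 2304)) = √(295 + 2318) = √2613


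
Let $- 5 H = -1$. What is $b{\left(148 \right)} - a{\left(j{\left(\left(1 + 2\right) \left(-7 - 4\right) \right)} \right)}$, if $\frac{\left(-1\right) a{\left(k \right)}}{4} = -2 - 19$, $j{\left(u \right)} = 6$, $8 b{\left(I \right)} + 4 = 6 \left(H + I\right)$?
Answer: $\frac{533}{20} \approx 26.65$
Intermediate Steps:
$H = \frac{1}{5}$ ($H = \left(- \frac{1}{5}\right) \left(-1\right) = \frac{1}{5} \approx 0.2$)
$b{\left(I \right)} = - \frac{7}{20} + \frac{3 I}{4}$ ($b{\left(I \right)} = - \frac{1}{2} + \frac{6 \left(\frac{1}{5} + I\right)}{8} = - \frac{1}{2} + \frac{\frac{6}{5} + 6 I}{8} = - \frac{1}{2} + \left(\frac{3}{20} + \frac{3 I}{4}\right) = - \frac{7}{20} + \frac{3 I}{4}$)
$a{\left(k \right)} = 84$ ($a{\left(k \right)} = - 4 \left(-2 - 19\right) = \left(-4\right) \left(-21\right) = 84$)
$b{\left(148 \right)} - a{\left(j{\left(\left(1 + 2\right) \left(-7 - 4\right) \right)} \right)} = \left(- \frac{7}{20} + \frac{3}{4} \cdot 148\right) - 84 = \left(- \frac{7}{20} + 111\right) - 84 = \frac{2213}{20} - 84 = \frac{533}{20}$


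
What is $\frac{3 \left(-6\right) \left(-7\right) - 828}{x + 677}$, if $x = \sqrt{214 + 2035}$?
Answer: $- \frac{237627}{228040} + \frac{351 \sqrt{2249}}{228040} \approx -0.96905$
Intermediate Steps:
$x = \sqrt{2249} \approx 47.424$
$\frac{3 \left(-6\right) \left(-7\right) - 828}{x + 677} = \frac{3 \left(-6\right) \left(-7\right) - 828}{\sqrt{2249} + 677} = \frac{\left(-18\right) \left(-7\right) - 828}{677 + \sqrt{2249}} = \frac{126 - 828}{677 + \sqrt{2249}} = - \frac{702}{677 + \sqrt{2249}}$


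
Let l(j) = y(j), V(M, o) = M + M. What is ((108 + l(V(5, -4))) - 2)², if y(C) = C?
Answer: 13456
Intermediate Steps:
V(M, o) = 2*M
l(j) = j
((108 + l(V(5, -4))) - 2)² = ((108 + 2*5) - 2)² = ((108 + 10) - 2)² = (118 - 2)² = 116² = 13456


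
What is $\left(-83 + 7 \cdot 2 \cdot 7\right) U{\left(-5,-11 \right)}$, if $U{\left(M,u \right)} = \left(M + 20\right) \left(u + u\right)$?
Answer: $-4950$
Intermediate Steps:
$U{\left(M,u \right)} = 2 u \left(20 + M\right)$ ($U{\left(M,u \right)} = \left(20 + M\right) 2 u = 2 u \left(20 + M\right)$)
$\left(-83 + 7 \cdot 2 \cdot 7\right) U{\left(-5,-11 \right)} = \left(-83 + 7 \cdot 2 \cdot 7\right) 2 \left(-11\right) \left(20 - 5\right) = \left(-83 + 14 \cdot 7\right) 2 \left(-11\right) 15 = \left(-83 + 98\right) \left(-330\right) = 15 \left(-330\right) = -4950$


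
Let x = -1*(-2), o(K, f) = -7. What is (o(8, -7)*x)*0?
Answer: 0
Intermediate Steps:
x = 2
(o(8, -7)*x)*0 = -7*2*0 = -14*0 = 0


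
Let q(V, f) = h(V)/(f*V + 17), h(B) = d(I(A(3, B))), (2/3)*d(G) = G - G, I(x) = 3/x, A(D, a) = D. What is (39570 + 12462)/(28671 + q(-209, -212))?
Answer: 17344/9557 ≈ 1.8148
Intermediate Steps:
d(G) = 0 (d(G) = 3*(G - G)/2 = (3/2)*0 = 0)
h(B) = 0
q(V, f) = 0 (q(V, f) = 0/(f*V + 17) = 0/(V*f + 17) = 0/(17 + V*f) = 0)
(39570 + 12462)/(28671 + q(-209, -212)) = (39570 + 12462)/(28671 + 0) = 52032/28671 = 52032*(1/28671) = 17344/9557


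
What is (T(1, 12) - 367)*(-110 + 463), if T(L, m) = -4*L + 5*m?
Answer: -109783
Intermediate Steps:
(T(1, 12) - 367)*(-110 + 463) = ((-4*1 + 5*12) - 367)*(-110 + 463) = ((-4 + 60) - 367)*353 = (56 - 367)*353 = -311*353 = -109783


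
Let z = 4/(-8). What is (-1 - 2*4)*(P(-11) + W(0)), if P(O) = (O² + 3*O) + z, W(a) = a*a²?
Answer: -1575/2 ≈ -787.50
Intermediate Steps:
z = -½ (z = 4*(-⅛) = -½ ≈ -0.50000)
W(a) = a³
P(O) = -½ + O² + 3*O (P(O) = (O² + 3*O) - ½ = -½ + O² + 3*O)
(-1 - 2*4)*(P(-11) + W(0)) = (-1 - 2*4)*((-½ + (-11)² + 3*(-11)) + 0³) = (-1 - 8)*((-½ + 121 - 33) + 0) = -9*(175/2 + 0) = -9*175/2 = -1575/2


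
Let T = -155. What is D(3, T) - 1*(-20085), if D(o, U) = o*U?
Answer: 19620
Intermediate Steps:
D(o, U) = U*o
D(3, T) - 1*(-20085) = -155*3 - 1*(-20085) = -465 + 20085 = 19620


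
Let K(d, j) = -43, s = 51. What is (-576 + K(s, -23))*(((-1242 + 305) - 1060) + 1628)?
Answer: 228411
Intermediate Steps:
(-576 + K(s, -23))*(((-1242 + 305) - 1060) + 1628) = (-576 - 43)*(((-1242 + 305) - 1060) + 1628) = -619*((-937 - 1060) + 1628) = -619*(-1997 + 1628) = -619*(-369) = 228411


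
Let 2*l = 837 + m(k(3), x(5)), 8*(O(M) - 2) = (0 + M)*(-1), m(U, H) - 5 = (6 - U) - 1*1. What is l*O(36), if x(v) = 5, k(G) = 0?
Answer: -4235/4 ≈ -1058.8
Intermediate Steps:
m(U, H) = 10 - U (m(U, H) = 5 + ((6 - U) - 1*1) = 5 + ((6 - U) - 1) = 5 + (5 - U) = 10 - U)
O(M) = 2 - M/8 (O(M) = 2 + ((0 + M)*(-1))/8 = 2 + (M*(-1))/8 = 2 + (-M)/8 = 2 - M/8)
l = 847/2 (l = (837 + (10 - 1*0))/2 = (837 + (10 + 0))/2 = (837 + 10)/2 = (½)*847 = 847/2 ≈ 423.50)
l*O(36) = 847*(2 - ⅛*36)/2 = 847*(2 - 9/2)/2 = (847/2)*(-5/2) = -4235/4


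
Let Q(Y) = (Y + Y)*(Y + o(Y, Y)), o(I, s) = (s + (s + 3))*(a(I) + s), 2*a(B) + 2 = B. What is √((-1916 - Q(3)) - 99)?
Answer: I*√2222 ≈ 47.138*I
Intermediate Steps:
a(B) = -1 + B/2
o(I, s) = (3 + 2*s)*(-1 + s + I/2) (o(I, s) = (s + (s + 3))*((-1 + I/2) + s) = (s + (3 + s))*(-1 + s + I/2) = (3 + 2*s)*(-1 + s + I/2))
Q(Y) = 2*Y*(-3 + 3*Y² + 7*Y/2) (Q(Y) = (Y + Y)*(Y + (-3 + Y + 2*Y² + 3*Y/2 + Y*Y)) = (2*Y)*(Y + (-3 + Y + 2*Y² + 3*Y/2 + Y²)) = (2*Y)*(Y + (-3 + 3*Y² + 5*Y/2)) = (2*Y)*(-3 + 3*Y² + 7*Y/2) = 2*Y*(-3 + 3*Y² + 7*Y/2))
√((-1916 - Q(3)) - 99) = √((-1916 - 3*(-6 + 6*3² + 7*3)) - 99) = √((-1916 - 3*(-6 + 6*9 + 21)) - 99) = √((-1916 - 3*(-6 + 54 + 21)) - 99) = √((-1916 - 3*69) - 99) = √((-1916 - 1*207) - 99) = √((-1916 - 207) - 99) = √(-2123 - 99) = √(-2222) = I*√2222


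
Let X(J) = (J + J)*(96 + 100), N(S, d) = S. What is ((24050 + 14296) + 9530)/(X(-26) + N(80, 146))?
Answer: -11969/2528 ≈ -4.7346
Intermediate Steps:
X(J) = 392*J (X(J) = (2*J)*196 = 392*J)
((24050 + 14296) + 9530)/(X(-26) + N(80, 146)) = ((24050 + 14296) + 9530)/(392*(-26) + 80) = (38346 + 9530)/(-10192 + 80) = 47876/(-10112) = 47876*(-1/10112) = -11969/2528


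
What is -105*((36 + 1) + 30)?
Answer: -7035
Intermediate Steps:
-105*((36 + 1) + 30) = -105*(37 + 30) = -105*67 = -7035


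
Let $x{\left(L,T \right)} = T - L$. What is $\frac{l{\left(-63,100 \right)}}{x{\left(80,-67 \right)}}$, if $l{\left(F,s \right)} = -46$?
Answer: $\frac{46}{147} \approx 0.31293$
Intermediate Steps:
$\frac{l{\left(-63,100 \right)}}{x{\left(80,-67 \right)}} = - \frac{46}{-67 - 80} = - \frac{46}{-147} = \left(-46\right) \left(- \frac{1}{147}\right) = \frac{46}{147}$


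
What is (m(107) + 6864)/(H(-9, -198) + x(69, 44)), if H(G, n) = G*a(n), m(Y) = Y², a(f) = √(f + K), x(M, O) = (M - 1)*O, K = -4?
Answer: 27396248/4484213 + 164817*I*√202/8968426 ≈ 6.1095 + 0.26119*I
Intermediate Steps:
x(M, O) = O*(-1 + M) (x(M, O) = (-1 + M)*O = O*(-1 + M))
a(f) = √(-4 + f) (a(f) = √(f - 4) = √(-4 + f))
H(G, n) = G*√(-4 + n)
(m(107) + 6864)/(H(-9, -198) + x(69, 44)) = (107² + 6864)/(-9*√(-4 - 198) + 44*(-1 + 69)) = (11449 + 6864)/(-9*I*√202 + 44*68) = 18313/(-9*I*√202 + 2992) = 18313/(2992 - 9*I*√202)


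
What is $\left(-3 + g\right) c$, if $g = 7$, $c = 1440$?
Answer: $5760$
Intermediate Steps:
$\left(-3 + g\right) c = \left(-3 + 7\right) 1440 = 4 \cdot 1440 = 5760$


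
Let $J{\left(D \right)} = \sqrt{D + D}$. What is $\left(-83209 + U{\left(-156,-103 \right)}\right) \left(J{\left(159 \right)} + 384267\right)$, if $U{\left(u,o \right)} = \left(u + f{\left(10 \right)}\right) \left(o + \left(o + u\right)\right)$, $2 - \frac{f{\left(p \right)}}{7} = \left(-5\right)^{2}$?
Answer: $12121702515 + 31545 \sqrt{318} \approx 1.2122 \cdot 10^{10}$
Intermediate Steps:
$f{\left(p \right)} = -161$ ($f{\left(p \right)} = 14 - 7 \left(-5\right)^{2} = 14 - 175 = -161$)
$U{\left(u,o \right)} = \left(-161 + u\right) \left(u + 2 o\right)$ ($U{\left(u,o \right)} = \left(u - 161\right) \left(o + \left(o + u\right)\right) = \left(-161 + u\right) \left(u + 2 o\right)$)
$J{\left(D \right)} = \sqrt{2} \sqrt{D}$ ($J{\left(D \right)} = \sqrt{2 D} = \sqrt{2} \sqrt{D}$)
$\left(-83209 + U{\left(-156,-103 \right)}\right) \left(J{\left(159 \right)} + 384267\right) = \left(-83209 + \left(\left(-156\right)^{2} - -33166 - -25116 + 2 \left(-103\right) \left(-156\right)\right)\right) \left(\sqrt{2} \sqrt{159} + 384267\right) = \left(-83209 + \left(24336 + 33166 + 25116 + 32136\right)\right) \left(\sqrt{318} + 384267\right) = \left(-83209 + 114754\right) \left(384267 + \sqrt{318}\right) = 31545 \left(384267 + \sqrt{318}\right) = 12121702515 + 31545 \sqrt{318}$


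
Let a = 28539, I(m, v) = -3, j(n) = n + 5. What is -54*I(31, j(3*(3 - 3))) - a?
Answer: -28377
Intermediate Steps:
j(n) = 5 + n
-54*I(31, j(3*(3 - 3))) - a = -54*(-3) - 1*28539 = 162 - 28539 = -28377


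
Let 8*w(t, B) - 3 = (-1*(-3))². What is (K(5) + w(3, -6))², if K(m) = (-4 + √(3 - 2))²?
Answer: 441/4 ≈ 110.25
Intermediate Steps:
w(t, B) = 3/2 (w(t, B) = 3/8 + (-1*(-3))²/8 = 3/8 + (⅛)*3² = 3/8 + (⅛)*9 = 3/8 + 9/8 = 3/2)
K(m) = 9 (K(m) = (-4 + √1)² = (-4 + 1)² = (-3)² = 9)
(K(5) + w(3, -6))² = (9 + 3/2)² = (21/2)² = 441/4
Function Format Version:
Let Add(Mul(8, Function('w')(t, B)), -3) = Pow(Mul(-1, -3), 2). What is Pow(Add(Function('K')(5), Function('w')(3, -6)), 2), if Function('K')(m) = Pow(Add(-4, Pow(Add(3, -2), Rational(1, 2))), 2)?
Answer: Rational(441, 4) ≈ 110.25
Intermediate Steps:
Function('w')(t, B) = Rational(3, 2) (Function('w')(t, B) = Add(Rational(3, 8), Mul(Rational(1, 8), Pow(Mul(-1, -3), 2))) = Add(Rational(3, 8), Mul(Rational(1, 8), Pow(3, 2))) = Add(Rational(3, 8), Mul(Rational(1, 8), 9)) = Add(Rational(3, 8), Rational(9, 8)) = Rational(3, 2))
Function('K')(m) = 9 (Function('K')(m) = Pow(Add(-4, Pow(1, Rational(1, 2))), 2) = Pow(Add(-4, 1), 2) = Pow(-3, 2) = 9)
Pow(Add(Function('K')(5), Function('w')(3, -6)), 2) = Pow(Add(9, Rational(3, 2)), 2) = Pow(Rational(21, 2), 2) = Rational(441, 4)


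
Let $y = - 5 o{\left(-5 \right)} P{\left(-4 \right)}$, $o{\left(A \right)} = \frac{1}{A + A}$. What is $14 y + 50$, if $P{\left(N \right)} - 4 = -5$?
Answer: $43$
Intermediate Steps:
$o{\left(A \right)} = \frac{1}{2 A}$
$P{\left(N \right)} = -1$ ($P{\left(N \right)} = 4 - 5 = -1$)
$y = - \frac{1}{2}$ ($y = - 5 \frac{1}{2 \left(-5\right)} \left(-1\right) = - 5 \cdot \frac{1}{2} \left(- \frac{1}{5}\right) \left(-1\right) = \left(-5\right) \left(- \frac{1}{10}\right) \left(-1\right) = \frac{1}{2} \left(-1\right) = - \frac{1}{2} \approx -0.5$)
$14 y + 50 = 14 \left(- \frac{1}{2}\right) + 50 = -7 + 50 = 43$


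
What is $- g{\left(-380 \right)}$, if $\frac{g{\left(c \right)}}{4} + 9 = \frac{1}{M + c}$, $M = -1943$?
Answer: $\frac{83632}{2323} \approx 36.002$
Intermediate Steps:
$g{\left(c \right)} = -36 + \frac{4}{-1943 + c}$
$- g{\left(-380 \right)} = - \frac{4 \left(17488 - -3420\right)}{-1943 - 380} = - \frac{4 \left(17488 + 3420\right)}{-2323} = - \frac{4 \left(-1\right) 20908}{2323} = \left(-1\right) \left(- \frac{83632}{2323}\right) = \frac{83632}{2323}$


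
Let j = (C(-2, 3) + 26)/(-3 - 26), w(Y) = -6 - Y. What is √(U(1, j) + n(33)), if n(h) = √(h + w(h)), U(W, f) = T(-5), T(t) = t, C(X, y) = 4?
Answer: √(-5 + I*√6) ≈ 0.53281 + 2.2987*I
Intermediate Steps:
j = -30/29 (j = (4 + 26)/(-3 - 26) = 30/(-29) = 30*(-1/29) = -30/29 ≈ -1.0345)
U(W, f) = -5
n(h) = I*√6 (n(h) = √(h + (-6 - h)) = √(-6) = I*√6)
√(U(1, j) + n(33)) = √(-5 + I*√6)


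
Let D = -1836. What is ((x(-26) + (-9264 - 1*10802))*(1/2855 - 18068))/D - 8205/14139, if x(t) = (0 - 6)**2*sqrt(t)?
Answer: -90340387731803/457490910 + 17194713*I*sqrt(26)/48535 ≈ -1.9747e+5 + 1806.5*I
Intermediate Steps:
x(t) = 36*sqrt(t) (x(t) = (-6)**2*sqrt(t) = 36*sqrt(t))
((x(-26) + (-9264 - 1*10802))*(1/2855 - 18068))/D - 8205/14139 = ((36*sqrt(-26) + (-9264 - 1*10802))*(1/2855 - 18068))/(-1836) - 8205/14139 = ((36*(I*sqrt(26)) + (-9264 - 10802))*(1/2855 - 18068))*(-1/1836) - 8205*1/14139 = ((36*I*sqrt(26) - 20066)*(-51584139/2855))*(-1/1836) - 2735/4713 = ((-20066 + 36*I*sqrt(26))*(-51584139/2855))*(-1/1836) - 2735/4713 = (1035087333174/2855 - 1857029004*I*sqrt(26)/2855)*(-1/1836) - 2735/4713 = (-57504851843/291210 + 17194713*I*sqrt(26)/48535) - 2735/4713 = -90340387731803/457490910 + 17194713*I*sqrt(26)/48535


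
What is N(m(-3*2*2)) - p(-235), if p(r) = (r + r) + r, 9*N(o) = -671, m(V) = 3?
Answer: 5674/9 ≈ 630.44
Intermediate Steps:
N(o) = -671/9 (N(o) = (⅑)*(-671) = -671/9)
p(r) = 3*r (p(r) = 2*r + r = 3*r)
N(m(-3*2*2)) - p(-235) = -671/9 - 3*(-235) = -671/9 - 1*(-705) = -671/9 + 705 = 5674/9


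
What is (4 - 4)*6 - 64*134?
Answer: -8576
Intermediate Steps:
(4 - 4)*6 - 64*134 = 0*6 - 8576 = 0 - 8576 = -8576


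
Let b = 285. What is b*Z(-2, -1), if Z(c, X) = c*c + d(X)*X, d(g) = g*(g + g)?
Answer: 570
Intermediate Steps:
d(g) = 2*g² (d(g) = g*(2*g) = 2*g²)
Z(c, X) = c² + 2*X³ (Z(c, X) = c*c + (2*X²)*X = c² + 2*X³)
b*Z(-2, -1) = 285*((-2)² + 2*(-1)³) = 285*(4 + 2*(-1)) = 285*(4 - 2) = 285*2 = 570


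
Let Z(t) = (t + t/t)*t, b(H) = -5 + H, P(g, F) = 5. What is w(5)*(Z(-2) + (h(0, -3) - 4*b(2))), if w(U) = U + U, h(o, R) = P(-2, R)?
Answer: 190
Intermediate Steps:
h(o, R) = 5
Z(t) = t*(1 + t) (Z(t) = (t + 1)*t = (1 + t)*t = t*(1 + t))
w(U) = 2*U
w(5)*(Z(-2) + (h(0, -3) - 4*b(2))) = (2*5)*(-2*(1 - 2) + (5 - 4*(-5 + 2))) = 10*(-2*(-1) + (5 - 4*(-3))) = 10*(2 + (5 + 12)) = 10*(2 + 17) = 10*19 = 190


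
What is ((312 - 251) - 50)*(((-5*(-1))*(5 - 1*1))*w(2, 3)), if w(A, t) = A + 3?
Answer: 1100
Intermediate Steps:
w(A, t) = 3 + A
((312 - 251) - 50)*(((-5*(-1))*(5 - 1*1))*w(2, 3)) = ((312 - 251) - 50)*(((-5*(-1))*(5 - 1*1))*(3 + 2)) = (61 - 50)*((5*(5 - 1))*5) = 11*((5*4)*5) = 11*(20*5) = 11*100 = 1100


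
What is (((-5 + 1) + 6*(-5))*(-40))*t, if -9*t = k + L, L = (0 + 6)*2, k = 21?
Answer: -14960/3 ≈ -4986.7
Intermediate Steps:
L = 12 (L = 6*2 = 12)
t = -11/3 (t = -(21 + 12)/9 = -⅑*33 = -11/3 ≈ -3.6667)
(((-5 + 1) + 6*(-5))*(-40))*t = (((-5 + 1) + 6*(-5))*(-40))*(-11/3) = ((-4 - 30)*(-40))*(-11/3) = -34*(-40)*(-11/3) = 1360*(-11/3) = -14960/3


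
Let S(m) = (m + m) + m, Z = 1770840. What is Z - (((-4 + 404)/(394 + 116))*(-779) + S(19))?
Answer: 90341093/51 ≈ 1.7714e+6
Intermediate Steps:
S(m) = 3*m (S(m) = 2*m + m = 3*m)
Z - (((-4 + 404)/(394 + 116))*(-779) + S(19)) = 1770840 - (((-4 + 404)/(394 + 116))*(-779) + 3*19) = 1770840 - ((400/510)*(-779) + 57) = 1770840 - ((400*(1/510))*(-779) + 57) = 1770840 - ((40/51)*(-779) + 57) = 1770840 - (-31160/51 + 57) = 1770840 - 1*(-28253/51) = 1770840 + 28253/51 = 90341093/51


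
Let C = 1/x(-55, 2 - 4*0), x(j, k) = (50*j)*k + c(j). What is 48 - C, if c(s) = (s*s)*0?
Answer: 264001/5500 ≈ 48.000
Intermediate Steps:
c(s) = 0 (c(s) = s**2*0 = 0)
x(j, k) = 50*j*k (x(j, k) = (50*j)*k + 0 = 50*j*k + 0 = 50*j*k)
C = -1/5500 (C = 1/(50*(-55)*(2 - 4*0)) = 1/(50*(-55)*(2 + 0)) = 1/(50*(-55)*2) = 1/(-5500) = -1/5500 ≈ -0.00018182)
48 - C = 48 - 1*(-1/5500) = 48 + 1/5500 = 264001/5500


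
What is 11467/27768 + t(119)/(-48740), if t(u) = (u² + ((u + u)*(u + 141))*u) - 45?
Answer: -51077212117/338353080 ≈ -150.96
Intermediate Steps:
t(u) = -45 + u² + 2*u²*(141 + u) (t(u) = (u² + ((2*u)*(141 + u))*u) - 45 = (u² + (2*u*(141 + u))*u) - 45 = (u² + 2*u²*(141 + u)) - 45 = -45 + u² + 2*u²*(141 + u))
11467/27768 + t(119)/(-48740) = 11467/27768 + (-45 + 2*119³ + 283*119²)/(-48740) = 11467*(1/27768) + (-45 + 2*1685159 + 283*14161)*(-1/48740) = 11467/27768 + (-45 + 3370318 + 4007563)*(-1/48740) = 11467/27768 + 7377836*(-1/48740) = 11467/27768 - 1844459/12185 = -51077212117/338353080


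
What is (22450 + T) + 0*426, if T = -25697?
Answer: -3247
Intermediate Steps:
(22450 + T) + 0*426 = (22450 - 25697) + 0*426 = -3247 + 0 = -3247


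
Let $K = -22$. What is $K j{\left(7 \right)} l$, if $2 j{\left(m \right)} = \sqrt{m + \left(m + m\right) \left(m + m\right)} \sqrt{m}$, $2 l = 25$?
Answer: $- \frac{1925 \sqrt{29}}{2} \approx -5183.2$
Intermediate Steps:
$l = \frac{25}{2}$ ($l = \frac{1}{2} \cdot 25 = \frac{25}{2} \approx 12.5$)
$j{\left(m \right)} = \frac{\sqrt{m} \sqrt{m + 4 m^{2}}}{2}$ ($j{\left(m \right)} = \frac{\sqrt{m + \left(m + m\right) \left(m + m\right)} \sqrt{m}}{2} = \frac{\sqrt{m + 2 m 2 m} \sqrt{m}}{2} = \frac{\sqrt{m + 4 m^{2}} \sqrt{m}}{2} = \frac{\sqrt{m} \sqrt{m + 4 m^{2}}}{2}$)
$K j{\left(7 \right)} l = - 22 \frac{\sqrt{7} \sqrt{7 \left(1 + 4 \cdot 7\right)}}{2} \cdot \frac{25}{2} = - 22 \frac{\sqrt{7} \sqrt{7 \left(1 + 28\right)}}{2} \cdot \frac{25}{2} = - 22 \frac{\sqrt{7} \sqrt{7 \cdot 29}}{2} \cdot \frac{25}{2} = - 22 \frac{\sqrt{7} \sqrt{203}}{2} \cdot \frac{25}{2} = - 22 \frac{7 \sqrt{29}}{2} \cdot \frac{25}{2} = - 77 \sqrt{29} \cdot \frac{25}{2} = - \frac{1925 \sqrt{29}}{2}$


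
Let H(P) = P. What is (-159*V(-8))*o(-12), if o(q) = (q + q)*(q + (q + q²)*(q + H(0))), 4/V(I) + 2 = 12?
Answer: -12180672/5 ≈ -2.4361e+6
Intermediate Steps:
V(I) = ⅖ (V(I) = 4/(-2 + 12) = 4/10 = 4*(⅒) = ⅖)
o(q) = 2*q*(q + q*(q + q²)) (o(q) = (q + q)*(q + (q + q²)*(q + 0)) = (2*q)*(q + (q + q²)*q) = (2*q)*(q + q*(q + q²)) = 2*q*(q + q*(q + q²)))
(-159*V(-8))*o(-12) = (-159*⅖)*(2*(-12)²*(1 - 12 + (-12)²)) = -636*144*(1 - 12 + 144)/5 = -636*144*133/5 = -318/5*38304 = -12180672/5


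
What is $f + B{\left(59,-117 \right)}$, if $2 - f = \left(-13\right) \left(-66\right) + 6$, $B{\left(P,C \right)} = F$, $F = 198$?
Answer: $-664$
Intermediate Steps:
$B{\left(P,C \right)} = 198$
$f = -862$ ($f = 2 - \left(\left(-13\right) \left(-66\right) + 6\right) = 2 - \left(858 + 6\right) = 2 - 864 = -862$)
$f + B{\left(59,-117 \right)} = -862 + 198 = -664$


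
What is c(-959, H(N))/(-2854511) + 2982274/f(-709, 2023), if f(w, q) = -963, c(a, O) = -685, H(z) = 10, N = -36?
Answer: -8512933278359/2748894093 ≈ -3096.9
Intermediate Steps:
c(-959, H(N))/(-2854511) + 2982274/f(-709, 2023) = -685/(-2854511) + 2982274/(-963) = -685*(-1/2854511) + 2982274*(-1/963) = 685/2854511 - 2982274/963 = -8512933278359/2748894093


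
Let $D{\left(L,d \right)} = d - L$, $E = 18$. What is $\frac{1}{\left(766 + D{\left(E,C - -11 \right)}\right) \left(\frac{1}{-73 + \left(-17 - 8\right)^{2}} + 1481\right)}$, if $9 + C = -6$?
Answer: $\frac{23}{25342903} \approx 9.0755 \cdot 10^{-7}$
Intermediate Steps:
$C = -15$ ($C = -9 - 6 = -15$)
$\frac{1}{\left(766 + D{\left(E,C - -11 \right)}\right) \left(\frac{1}{-73 + \left(-17 - 8\right)^{2}} + 1481\right)} = \frac{1}{\left(766 - 22\right) \left(\frac{1}{-73 + \left(-17 - 8\right)^{2}} + 1481\right)} = \frac{1}{\left(766 + \left(\left(-15 + 11\right) - 18\right)\right) \left(\frac{1}{-73 + \left(-25\right)^{2}} + 1481\right)} = \frac{1}{\left(766 - 22\right) \left(\frac{1}{-73 + 625} + 1481\right)} = \frac{1}{\left(766 - 22\right) \left(\frac{1}{552} + 1481\right)} = \frac{1}{744 \left(\frac{1}{552} + 1481\right)} = \frac{1}{744 \cdot \frac{817513}{552}} = \frac{1}{\frac{25342903}{23}} = \frac{23}{25342903}$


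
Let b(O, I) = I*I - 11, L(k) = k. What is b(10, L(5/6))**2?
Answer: 137641/1296 ≈ 106.20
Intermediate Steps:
b(O, I) = -11 + I**2 (b(O, I) = I**2 - 11 = -11 + I**2)
b(10, L(5/6))**2 = (-11 + (5/6)**2)**2 = (-11 + 25/36)**2 = (-371/36)**2 = 137641/1296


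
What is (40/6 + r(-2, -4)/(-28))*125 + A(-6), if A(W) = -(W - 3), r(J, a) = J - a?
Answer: 35003/42 ≈ 833.40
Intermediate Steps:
A(W) = 3 - W (A(W) = -(-3 + W) = 3 - W)
(40/6 + r(-2, -4)/(-28))*125 + A(-6) = (40/6 + (-2 - 1*(-4))/(-28))*125 + (3 - 1*(-6)) = (40*(1/6) + (-2 + 4)*(-1/28))*125 + (3 + 6) = (20/3 + 2*(-1/28))*125 + 9 = (20/3 - 1/14)*125 + 9 = (277/42)*125 + 9 = 34625/42 + 9 = 35003/42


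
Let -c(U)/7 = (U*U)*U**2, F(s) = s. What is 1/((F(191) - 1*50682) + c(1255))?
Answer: -1/17364926304866 ≈ -5.7587e-14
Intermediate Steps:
c(U) = -7*U**4 (c(U) = -7*U*U*U**2 = -7*U**2*U**2 = -7*U**4)
1/((F(191) - 1*50682) + c(1255)) = 1/((191 - 1*50682) - 7*1255**4) = 1/((191 - 50682) - 7*2480703750625) = 1/(-50491 - 17364926254375) = 1/(-17364926304866) = -1/17364926304866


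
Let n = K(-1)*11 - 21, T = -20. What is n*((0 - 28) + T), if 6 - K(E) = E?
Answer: -2688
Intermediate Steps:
K(E) = 6 - E
n = 56 (n = (6 - 1*(-1))*11 - 21 = (6 + 1)*11 - 21 = 7*11 - 21 = 77 - 21 = 56)
n*((0 - 28) + T) = 56*((0 - 28) - 20) = 56*(-28 - 20) = 56*(-48) = -2688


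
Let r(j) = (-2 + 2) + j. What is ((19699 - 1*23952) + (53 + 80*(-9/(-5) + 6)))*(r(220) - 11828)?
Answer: 41510208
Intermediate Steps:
r(j) = j (r(j) = 0 + j = j)
((19699 - 1*23952) + (53 + 80*(-9/(-5) + 6)))*(r(220) - 11828) = ((19699 - 1*23952) + (53 + 80*(-9/(-5) + 6)))*(220 - 11828) = ((19699 - 23952) + (53 + 80*(-9*(-1)/5 + 6)))*(-11608) = (-4253 + (53 + 80*(-3*(-⅗) + 6)))*(-11608) = (-4253 + (53 + 80*(9/5 + 6)))*(-11608) = (-4253 + (53 + 80*(39/5)))*(-11608) = (-4253 + (53 + 624))*(-11608) = (-4253 + 677)*(-11608) = -3576*(-11608) = 41510208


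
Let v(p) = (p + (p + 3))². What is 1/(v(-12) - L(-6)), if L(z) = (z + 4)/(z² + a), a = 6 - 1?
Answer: 41/18083 ≈ 0.0022673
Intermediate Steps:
a = 5
L(z) = (4 + z)/(5 + z²) (L(z) = (z + 4)/(z² + 5) = (4 + z)/(5 + z²))
v(p) = (3 + 2*p)² (v(p) = (p + (3 + p))² = (3 + 2*p)²)
1/(v(-12) - L(-6)) = 1/((3 + 2*(-12))² - (4 - 6)/(5 + (-6)²)) = 1/((3 - 24)² - (-2)/(5 + 36)) = 1/((-21)² - (-2)/41) = 1/(441 - (-2)/41) = 1/(441 - 1*(-2/41)) = 1/(441 + 2/41) = 1/(18083/41) = 41/18083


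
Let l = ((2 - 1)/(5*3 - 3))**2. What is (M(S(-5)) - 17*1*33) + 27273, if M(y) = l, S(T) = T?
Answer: 3846529/144 ≈ 26712.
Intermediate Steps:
l = 1/144 (l = (1/(15 - 3))**2 = (1/12)**2 = 1/144 ≈ 0.0069444)
M(y) = 1/144
(M(S(-5)) - 17*1*33) + 27273 = (1/144 - 17*1*33) + 27273 = (1/144 - 17*33) + 27273 = (1/144 - 561) + 27273 = -80783/144 + 27273 = 3846529/144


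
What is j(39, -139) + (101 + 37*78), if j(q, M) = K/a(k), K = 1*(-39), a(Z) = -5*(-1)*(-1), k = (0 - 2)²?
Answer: 14974/5 ≈ 2994.8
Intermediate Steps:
k = 4 (k = (-2)² = 4)
a(Z) = -5 (a(Z) = 5*(-1) = -5)
K = -39
j(q, M) = 39/5 (j(q, M) = -39/(-5) = -39*(-⅕) = 39/5)
j(39, -139) + (101 + 37*78) = 39/5 + (101 + 37*78) = 39/5 + (101 + 2886) = 39/5 + 2987 = 14974/5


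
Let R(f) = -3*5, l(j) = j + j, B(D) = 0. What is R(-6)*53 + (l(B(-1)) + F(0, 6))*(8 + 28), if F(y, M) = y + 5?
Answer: -615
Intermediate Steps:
l(j) = 2*j
R(f) = -15
F(y, M) = 5 + y
R(-6)*53 + (l(B(-1)) + F(0, 6))*(8 + 28) = -15*53 + (2*0 + (5 + 0))*(8 + 28) = -795 + (0 + 5)*36 = -795 + 5*36 = -795 + 180 = -615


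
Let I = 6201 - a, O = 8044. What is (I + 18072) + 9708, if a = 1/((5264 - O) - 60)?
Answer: 96506041/2840 ≈ 33981.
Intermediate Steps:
a = -1/2840 (a = 1/((5264 - 1*8044) - 60) = 1/((5264 - 8044) - 60) = 1/(-2780 - 60) = 1/(-2840) = -1/2840 ≈ -0.00035211)
I = 17610841/2840 (I = 6201 - 1*(-1/2840) = 6201 + 1/2840 = 17610841/2840 ≈ 6201.0)
(I + 18072) + 9708 = (17610841/2840 + 18072) + 9708 = 68935321/2840 + 9708 = 96506041/2840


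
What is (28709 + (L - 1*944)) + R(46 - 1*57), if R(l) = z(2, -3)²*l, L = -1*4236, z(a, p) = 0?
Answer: 23529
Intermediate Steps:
L = -4236
R(l) = 0 (R(l) = 0²*l = 0*l = 0)
(28709 + (L - 1*944)) + R(46 - 1*57) = (28709 + (-4236 - 1*944)) + 0 = (28709 + (-4236 - 944)) + 0 = (28709 - 5180) + 0 = 23529 + 0 = 23529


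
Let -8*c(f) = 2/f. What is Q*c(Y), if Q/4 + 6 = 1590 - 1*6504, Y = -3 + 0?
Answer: -1640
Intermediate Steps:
Y = -3
Q = -19680 (Q = -24 + 4*(1590 - 1*6504) = -24 + 4*(1590 - 6504) = -24 + 4*(-4914) = -24 - 19656 = -19680)
c(f) = -1/(4*f)
Q*c(Y) = -(-4920)/(-3) = -(-4920)*(-1)/3 = -19680*1/12 = -1640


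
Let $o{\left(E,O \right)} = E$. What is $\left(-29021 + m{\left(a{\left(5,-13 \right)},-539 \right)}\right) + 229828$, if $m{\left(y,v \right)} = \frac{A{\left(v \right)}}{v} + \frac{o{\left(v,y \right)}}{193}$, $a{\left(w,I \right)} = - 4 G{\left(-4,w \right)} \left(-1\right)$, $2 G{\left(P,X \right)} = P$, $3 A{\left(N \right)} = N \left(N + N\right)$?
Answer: $\frac{116057582}{579} \approx 2.0044 \cdot 10^{5}$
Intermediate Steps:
$A{\left(N \right)} = \frac{2 N^{2}}{3}$ ($A{\left(N \right)} = \frac{N \left(N + N\right)}{3} = \frac{N 2 N}{3} = \frac{2 N^{2}}{3}$)
$G{\left(P,X \right)} = \frac{P}{2}$
$a{\left(w,I \right)} = -8$ ($a{\left(w,I \right)} = - 4 \cdot \frac{1}{2} \left(-4\right) \left(-1\right) = \left(-4\right) \left(-2\right) \left(-1\right) = 8 \left(-1\right) = -8$)
$m{\left(y,v \right)} = \frac{389 v}{579}$ ($m{\left(y,v \right)} = \frac{\frac{2}{3} v^{2}}{v} + \frac{v}{193} = \frac{2 v}{3} + v \frac{1}{193} = \frac{2 v}{3} + \frac{v}{193} = \frac{389 v}{579}$)
$\left(-29021 + m{\left(a{\left(5,-13 \right)},-539 \right)}\right) + 229828 = \left(-29021 + \frac{389}{579} \left(-539\right)\right) + 229828 = \left(-29021 - \frac{209671}{579}\right) + 229828 = - \frac{17012830}{579} + 229828 = \frac{116057582}{579}$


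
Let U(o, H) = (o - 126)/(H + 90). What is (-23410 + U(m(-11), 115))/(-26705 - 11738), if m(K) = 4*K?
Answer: 959844/1576163 ≈ 0.60898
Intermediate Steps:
U(o, H) = (-126 + o)/(90 + H)
(-23410 + U(m(-11), 115))/(-26705 - 11738) = (-23410 + (-126 + 4*(-11))/(90 + 115))/(-26705 - 11738) = (-23410 + (-126 - 44)/205)/(-38443) = (-23410 + (1/205)*(-170))*(-1/38443) = (-23410 - 34/41)*(-1/38443) = -959844/41*(-1/38443) = 959844/1576163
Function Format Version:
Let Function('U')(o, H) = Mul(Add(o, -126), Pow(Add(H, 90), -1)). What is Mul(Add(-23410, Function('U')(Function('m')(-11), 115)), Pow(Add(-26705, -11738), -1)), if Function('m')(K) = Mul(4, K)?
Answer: Rational(959844, 1576163) ≈ 0.60898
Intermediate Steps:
Function('U')(o, H) = Mul(Pow(Add(90, H), -1), Add(-126, o)) (Function('U')(o, H) = Mul(Add(-126, o), Pow(Add(90, H), -1)) = Mul(Pow(Add(90, H), -1), Add(-126, o)))
Mul(Add(-23410, Function('U')(Function('m')(-11), 115)), Pow(Add(-26705, -11738), -1)) = Mul(Add(-23410, Mul(Pow(Add(90, 115), -1), Add(-126, Mul(4, -11)))), Pow(Add(-26705, -11738), -1)) = Mul(Add(-23410, Mul(Pow(205, -1), Add(-126, -44))), Pow(-38443, -1)) = Mul(Add(-23410, Mul(Rational(1, 205), -170)), Rational(-1, 38443)) = Mul(Add(-23410, Rational(-34, 41)), Rational(-1, 38443)) = Mul(Rational(-959844, 41), Rational(-1, 38443)) = Rational(959844, 1576163)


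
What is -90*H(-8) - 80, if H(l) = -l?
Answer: -800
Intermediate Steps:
-90*H(-8) - 80 = -(-90)*(-8) - 80 = -90*8 - 80 = -720 - 80 = -800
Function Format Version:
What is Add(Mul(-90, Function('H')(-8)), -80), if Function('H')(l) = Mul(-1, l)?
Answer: -800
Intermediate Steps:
Add(Mul(-90, Function('H')(-8)), -80) = Add(Mul(-90, Mul(-1, -8)), -80) = Add(Mul(-90, 8), -80) = Add(-720, -80) = -800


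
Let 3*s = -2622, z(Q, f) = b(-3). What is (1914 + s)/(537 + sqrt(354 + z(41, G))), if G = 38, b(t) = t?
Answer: 93080/48003 - 520*sqrt(39)/48003 ≈ 1.8714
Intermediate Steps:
z(Q, f) = -3
s = -874 (s = (1/3)*(-2622) = -874)
(1914 + s)/(537 + sqrt(354 + z(41, G))) = (1914 - 874)/(537 + sqrt(354 - 3)) = 1040/(537 + sqrt(351)) = 1040/(537 + 3*sqrt(39))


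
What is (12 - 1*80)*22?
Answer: -1496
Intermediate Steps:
(12 - 1*80)*22 = (12 - 80)*22 = -68*22 = -1496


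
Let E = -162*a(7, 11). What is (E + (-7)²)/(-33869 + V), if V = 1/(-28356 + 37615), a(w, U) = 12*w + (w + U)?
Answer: 30508405/62718614 ≈ 0.48643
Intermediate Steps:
a(w, U) = U + 13*w (a(w, U) = 12*w + (U + w) = U + 13*w)
V = 1/9259 ≈ 0.00010800
E = -16524 (E = -162*(11 + 13*7) = -162*(11 + 91) = -162*102 = -16524)
(E + (-7)²)/(-33869 + V) = (-16524 + (-7)²)/(-33869 + 1/9259) = (-16524 + 49)/(-313593070/9259) = -16475*(-9259/313593070) = 30508405/62718614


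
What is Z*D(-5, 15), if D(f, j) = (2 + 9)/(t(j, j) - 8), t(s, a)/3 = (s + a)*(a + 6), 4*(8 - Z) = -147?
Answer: 1969/7528 ≈ 0.26156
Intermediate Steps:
Z = 179/4 (Z = 8 - ¼*(-147) = 8 + 147/4 = 179/4 ≈ 44.750)
t(s, a) = 3*(6 + a)*(a + s) (t(s, a) = 3*((s + a)*(a + 6)) = 3*((a + s)*(6 + a)) = 3*((6 + a)*(a + s)) = 3*(6 + a)*(a + s))
D(f, j) = 11/(-8 + 6*j² + 36*j) (D(f, j) = (2 + 9)/((3*j² + 18*j + 18*j + 3*j*j) - 8) = 11/((3*j² + 18*j + 18*j + 3*j²) - 8) = 11/((6*j² + 36*j) - 8) = 11/(-8 + 6*j² + 36*j))
Z*D(-5, 15) = 179*(11/(2*(-4 + 3*15² + 18*15)))/4 = 179*(11/(2*(-4 + 3*225 + 270)))/4 = 179*(11/(2*(-4 + 675 + 270)))/4 = 179*((11/2)/941)/4 = 179*((11/2)*(1/941))/4 = (179/4)*(11/1882) = 1969/7528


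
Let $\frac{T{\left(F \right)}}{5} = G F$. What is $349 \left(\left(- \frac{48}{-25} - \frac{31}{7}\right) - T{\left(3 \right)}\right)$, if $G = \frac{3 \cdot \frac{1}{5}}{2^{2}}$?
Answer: $- \frac{1162519}{700} \approx -1660.7$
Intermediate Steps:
$G = \frac{3}{20}$ ($G = \frac{3 \cdot \frac{1}{5}}{4} = \frac{3}{5} \cdot \frac{1}{4} = \frac{3}{20} \approx 0.15$)
$T{\left(F \right)} = \frac{3 F}{4}$ ($T{\left(F \right)} = 5 \frac{3 F}{20} = \frac{3 F}{4}$)
$349 \left(\left(- \frac{48}{-25} - \frac{31}{7}\right) - T{\left(3 \right)}\right) = 349 \left(\left(- \frac{48}{-25} - \frac{31}{7}\right) - \frac{3}{4} \cdot 3\right) = 349 \left(\left(\left(-48\right) \left(- \frac{1}{25}\right) - \frac{31}{7}\right) - \frac{9}{4}\right) = 349 \left(\left(\frac{48}{25} - \frac{31}{7}\right) - \frac{9}{4}\right) = 349 \left(- \frac{439}{175} - \frac{9}{4}\right) = 349 \left(- \frac{3331}{700}\right) = - \frac{1162519}{700}$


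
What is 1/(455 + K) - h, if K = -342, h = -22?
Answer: 2487/113 ≈ 22.009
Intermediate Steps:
1/(455 + K) - h = 1/(455 - 342) - 1*(-22) = 1/113 + 22 = 2487/113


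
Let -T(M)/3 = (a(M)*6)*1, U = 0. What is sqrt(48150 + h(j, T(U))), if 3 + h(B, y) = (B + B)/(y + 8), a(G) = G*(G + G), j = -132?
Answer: 27*sqrt(66) ≈ 219.35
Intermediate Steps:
a(G) = 2*G**2 (a(G) = G*(2*G) = 2*G**2)
T(M) = -36*M**2 (T(M) = -3*(2*M**2)*6 = -3*12*M**2 = -36*M**2)
h(B, y) = -3 + 2*B/(8 + y) (h(B, y) = -3 + (B + B)/(y + 8) = -3 + (2*B)/(8 + y) = -3 + 2*B/(8 + y))
sqrt(48150 + h(j, T(U))) = sqrt(48150 + (-24 - (-108)*0**2 + 2*(-132))/(8 - 36*0**2)) = sqrt(48150 + (-24 - (-108)*0 - 264)/(8 - 36*0)) = sqrt(48150 + (-24 - 3*0 - 264)/(8 + 0)) = sqrt(48150 + (-24 + 0 - 264)/8) = sqrt(48150 + (1/8)*(-288)) = sqrt(48150 - 36) = sqrt(48114) = 27*sqrt(66)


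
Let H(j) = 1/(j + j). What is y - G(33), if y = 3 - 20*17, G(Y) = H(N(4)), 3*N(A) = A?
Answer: -2699/8 ≈ -337.38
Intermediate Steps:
N(A) = A/3
H(j) = 1/(2*j)
G(Y) = 3/8 (G(Y) = 1/(2*(((⅓)*4))) = 1/(2*(4/3)) = (½)*(¾) = 3/8)
y = -337 (y = 3 - 340 = -337)
y - G(33) = -337 - 1*3/8 = -337 - 3/8 = -2699/8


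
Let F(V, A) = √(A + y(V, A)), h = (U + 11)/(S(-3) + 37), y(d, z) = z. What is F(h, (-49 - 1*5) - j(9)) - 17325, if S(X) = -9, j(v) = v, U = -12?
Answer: -17325 + 3*I*√14 ≈ -17325.0 + 11.225*I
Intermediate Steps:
h = -1/28 (h = (-12 + 11)/(-9 + 37) = -1/28 ≈ -0.035714)
F(V, A) = √2*√A (F(V, A) = √(A + A) = √(2*A) = √2*√A)
F(h, (-49 - 1*5) - j(9)) - 17325 = √2*√((-49 - 1*5) - 1*9) - 17325 = √2*√((-49 - 5) - 9) - 17325 = √2*√(-54 - 9) - 17325 = √2*√(-63) - 17325 = √2*(3*I*√7) - 17325 = 3*I*√14 - 17325 = -17325 + 3*I*√14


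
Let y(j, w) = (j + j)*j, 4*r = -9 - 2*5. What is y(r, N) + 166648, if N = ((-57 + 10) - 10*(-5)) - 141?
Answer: 1333545/8 ≈ 1.6669e+5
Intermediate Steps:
N = -138 (N = (-47 + 50) - 141 = 3 - 141 = -138)
r = -19/4 (r = (-9 - 2*5)/4 = (-9 - 10)/4 = (¼)*(-19) = -19/4 ≈ -4.7500)
y(j, w) = 2*j² (y(j, w) = (2*j)*j = 2*j²)
y(r, N) + 166648 = 2*(-19/4)² + 166648 = 2*(361/16) + 166648 = 361/8 + 166648 = 1333545/8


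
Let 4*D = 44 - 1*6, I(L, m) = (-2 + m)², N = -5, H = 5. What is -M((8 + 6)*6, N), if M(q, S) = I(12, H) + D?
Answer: -37/2 ≈ -18.500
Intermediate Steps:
D = 19/2 (D = (44 - 1*6)/4 = (44 - 6)/4 = (¼)*38 = 19/2 ≈ 9.5000)
M(q, S) = 37/2 (M(q, S) = (-2 + 5)² + 19/2 = 3² + 19/2 = 9 + 19/2 = 37/2)
-M((8 + 6)*6, N) = -1*37/2 = -37/2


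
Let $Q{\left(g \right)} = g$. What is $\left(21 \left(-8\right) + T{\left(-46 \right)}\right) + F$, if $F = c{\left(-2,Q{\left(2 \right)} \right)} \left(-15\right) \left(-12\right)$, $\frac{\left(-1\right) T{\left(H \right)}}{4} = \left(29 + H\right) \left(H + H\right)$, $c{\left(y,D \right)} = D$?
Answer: $-6064$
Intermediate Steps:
$T{\left(H \right)} = - 8 H \left(29 + H\right)$ ($T{\left(H \right)} = - 4 \left(29 + H\right) \left(H + H\right) = - 4 \left(29 + H\right) 2 H = - 4 \cdot 2 H \left(29 + H\right) = - 8 H \left(29 + H\right)$)
$F = 360$ ($F = 2 \left(-15\right) \left(-12\right) = \left(-30\right) \left(-12\right) = 360$)
$\left(21 \left(-8\right) + T{\left(-46 \right)}\right) + F = \left(21 \left(-8\right) - - 368 \left(29 - 46\right)\right) + 360 = \left(-168 - \left(-368\right) \left(-17\right)\right) + 360 = \left(-168 - 6256\right) + 360 = -6424 + 360 = -6064$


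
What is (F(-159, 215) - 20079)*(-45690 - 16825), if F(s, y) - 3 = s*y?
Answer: 3392126415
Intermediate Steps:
F(s, y) = 3 + s*y
(F(-159, 215) - 20079)*(-45690 - 16825) = ((3 - 159*215) - 20079)*(-45690 - 16825) = ((3 - 34185) - 20079)*(-62515) = (-34182 - 20079)*(-62515) = -54261*(-62515) = 3392126415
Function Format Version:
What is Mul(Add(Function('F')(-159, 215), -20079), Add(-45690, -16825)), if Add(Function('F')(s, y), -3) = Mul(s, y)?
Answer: 3392126415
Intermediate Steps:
Function('F')(s, y) = Add(3, Mul(s, y))
Mul(Add(Function('F')(-159, 215), -20079), Add(-45690, -16825)) = Mul(Add(Add(3, Mul(-159, 215)), -20079), Add(-45690, -16825)) = Mul(Add(Add(3, -34185), -20079), -62515) = Mul(Add(-34182, -20079), -62515) = Mul(-54261, -62515) = 3392126415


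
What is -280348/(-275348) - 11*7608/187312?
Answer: 920913161/1611749518 ≈ 0.57137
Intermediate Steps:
-280348/(-275348) - 11*7608/187312 = -280348*(-1/275348) - 83688*1/187312 = 70087/68837 - 10461/23414 = 920913161/1611749518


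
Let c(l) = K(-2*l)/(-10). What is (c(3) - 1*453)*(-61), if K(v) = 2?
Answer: 138226/5 ≈ 27645.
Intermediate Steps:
c(l) = -⅕ (c(l) = 2/(-10) = 2*(-⅒) = -⅕)
(c(3) - 1*453)*(-61) = (-⅕ - 1*453)*(-61) = (-⅕ - 453)*(-61) = -2266/5*(-61) = 138226/5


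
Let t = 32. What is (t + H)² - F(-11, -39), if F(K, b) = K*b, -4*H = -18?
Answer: 3613/4 ≈ 903.25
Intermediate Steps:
H = 9/2 (H = -¼*(-18) = 9/2 ≈ 4.5000)
(t + H)² - F(-11, -39) = (32 + 9/2)² - (-11)*(-39) = (73/2)² - 1*429 = 5329/4 - 429 = 3613/4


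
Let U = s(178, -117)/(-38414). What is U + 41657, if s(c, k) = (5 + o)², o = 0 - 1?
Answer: 800105991/19207 ≈ 41657.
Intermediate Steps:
o = -1
s(c, k) = 16 (s(c, k) = (5 - 1)² = 4² = 16)
U = -8/19207 (U = 16/(-38414) = 16*(-1/38414) = -8/19207 ≈ -0.00041651)
U + 41657 = -8/19207 + 41657 = 800105991/19207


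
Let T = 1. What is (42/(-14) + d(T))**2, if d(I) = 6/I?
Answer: 9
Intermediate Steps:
(42/(-14) + d(T))**2 = (42/(-14) + 6/1)**2 = (42*(-1/14) + 6*1)**2 = (-3 + 6)**2 = 3**2 = 9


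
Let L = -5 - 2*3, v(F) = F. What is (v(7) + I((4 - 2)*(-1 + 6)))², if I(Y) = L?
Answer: 16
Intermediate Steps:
L = -11 (L = -5 - 6 = -11)
I(Y) = -11
(v(7) + I((4 - 2)*(-1 + 6)))² = (7 - 11)² = (-4)² = 16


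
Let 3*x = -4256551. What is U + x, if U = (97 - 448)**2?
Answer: -3886948/3 ≈ -1.2957e+6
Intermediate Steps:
x = -4256551/3 (x = (1/3)*(-4256551) = -4256551/3 ≈ -1.4189e+6)
U = 123201 (U = (-351)**2 = 123201)
U + x = 123201 - 4256551/3 = -3886948/3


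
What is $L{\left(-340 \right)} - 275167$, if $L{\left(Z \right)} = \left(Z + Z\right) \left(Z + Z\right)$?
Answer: $187233$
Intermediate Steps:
$L{\left(Z \right)} = 4 Z^{2}$ ($L{\left(Z \right)} = 2 Z 2 Z = 4 Z^{2}$)
$L{\left(-340 \right)} - 275167 = 4 \left(-340\right)^{2} - 275167 = 4 \cdot 115600 - 275167 = 462400 - 275167 = 187233$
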